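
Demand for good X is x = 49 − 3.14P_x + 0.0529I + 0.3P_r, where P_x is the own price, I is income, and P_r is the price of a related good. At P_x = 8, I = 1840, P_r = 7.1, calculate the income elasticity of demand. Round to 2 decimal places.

0.79

x = 49 − 3.14(8) + 0.0529(1840) + 0.3(7.1) = 49 − 25.12 + 97.336 + 2.13 = 123.346.
∂x/∂I = +0.0529, so E_I = 0.0529·(1840/123.346) ≈ 0.79.
E_I ∈ (0,1): normal good (necessity).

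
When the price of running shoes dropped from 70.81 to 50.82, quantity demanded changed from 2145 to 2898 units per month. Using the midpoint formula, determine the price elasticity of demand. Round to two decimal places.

%Δq = (2898 − 2145)/[(2145 + 2898)/2] = 753/2521.5 ≈ 0.2986.
%ΔP = (50.82 − 70.81)/[(70.81 + 50.82)/2] = -19.99/60.815 ≈ -0.3287.
Arc elasticity E = %Δq/%ΔP ≈ 0.2986/-0.3287 ≈ -0.91.
|E| < 1: demand is inelastic over this range.

-0.91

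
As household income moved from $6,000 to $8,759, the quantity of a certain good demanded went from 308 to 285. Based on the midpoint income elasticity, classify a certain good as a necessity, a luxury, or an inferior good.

inferior

%ΔQ = (285 − 308)/[(308+285)/2] = -23/296.5 ≈ -0.0776.
%ΔY = (8,759 − 6,000)/[(6,000+8,759)/2] = 2759/7379.5 ≈ 0.3739.
E_I = %ΔQ/%ΔY ≈ -0.207.
E_I < 0: inferior good.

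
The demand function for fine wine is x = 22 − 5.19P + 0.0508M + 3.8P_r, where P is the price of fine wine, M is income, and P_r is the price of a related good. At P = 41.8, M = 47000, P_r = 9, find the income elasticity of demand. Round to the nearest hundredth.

1.07

x = 22 − 5.19(41.8) + 0.0508(47000) + 3.8(9) = 22 − 216.942 + 2387.6 + 34.2 = 2226.858.
∂x/∂M = +0.0508, so E_I = 0.0508·(47000/2226.858) ≈ 1.07.
E_I > 1: normal good (luxury).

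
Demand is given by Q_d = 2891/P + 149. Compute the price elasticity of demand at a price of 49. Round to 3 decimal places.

At P = 49, Q_d = 208.
dQ_d/dP = −2891/P² = −1.2041.
Point elasticity E = (dQ_d/dP)·(P/Q_d) = -1.2041 × 49/208 ≈ -0.284.
|E| < 1, so demand is inelastic at this price.

-0.284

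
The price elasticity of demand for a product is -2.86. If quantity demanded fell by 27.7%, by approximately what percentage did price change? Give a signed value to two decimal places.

9.69

%ΔQ ≈ E × %ΔP ⇒ %ΔP = %ΔQ / E = (-27.7%)/(-2.86) ≈ 9.69%.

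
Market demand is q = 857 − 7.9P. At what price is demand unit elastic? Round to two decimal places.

For linear demand q = a − bP, E = −bP/(a − bP). |E| = 1 ⇒ bP = a − bP ⇒ P = a/(2b).
P = 857/(2·7.9) ≈ 54.24.

54.24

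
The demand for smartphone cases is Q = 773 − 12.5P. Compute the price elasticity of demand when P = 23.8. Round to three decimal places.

At P = 23.8, Q = 475.5.
dQ/dP = −12.5.
Point elasticity E = (dQ/dP)·(P/Q) = -12.5 × 23.8/475.5 ≈ -0.626.
|E| < 1, so demand is inelastic at this price.

-0.626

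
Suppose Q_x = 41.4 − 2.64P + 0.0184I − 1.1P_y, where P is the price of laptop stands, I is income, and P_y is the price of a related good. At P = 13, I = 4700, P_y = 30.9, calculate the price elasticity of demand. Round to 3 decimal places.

-0.576

Evaluating quantity at (P, I, P_y) gives Q_x = 41.4 − 2.64(13) + 0.0184(4700) − 1.1(30.9) = 41.4 − 34.32 + 86.48 − 33.99 = 59.57.
∂Q_x/∂P = −2.64, so E_p = (−2.64)·(13/59.57) ≈ -0.576.
|E_p| < 1: demand is inelastic.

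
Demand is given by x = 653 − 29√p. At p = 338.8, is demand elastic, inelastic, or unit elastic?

At p = 338.8, x = 119.2109.
dx/dp = −29/(2√p) = −29/(2·18.4065).
Point elasticity E = (dx/dp)·(p/x) = -0.7878 × 338.8/119.2109 ≈ -2.239.
|E| ≈ 2.239 > 1, so demand is elastic.

elastic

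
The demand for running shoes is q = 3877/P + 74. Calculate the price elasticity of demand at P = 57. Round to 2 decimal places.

-0.48

At P = 57, q = 142.0175.
dq/dP = −3877/P² = −1.1933.
Point elasticity E = (dq/dP)·(P/q) = -1.1933 × 57/142.0175 ≈ -0.48.
|E| < 1, so demand is inelastic at this price.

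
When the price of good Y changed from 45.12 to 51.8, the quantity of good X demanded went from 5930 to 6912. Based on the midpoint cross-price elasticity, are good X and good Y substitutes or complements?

substitutes

%ΔQ_x = (6912 − 5930)/[(5930+6912)/2] = 982/6421 ≈ 0.1529.
%ΔP_y = (51.8 − 45.12)/[(45.12+51.8)/2] ≈ 0.1378.
E_xy = 0.1529/0.1378 ≈ 1.109.
E_xy > 0, so the goods are substitutes.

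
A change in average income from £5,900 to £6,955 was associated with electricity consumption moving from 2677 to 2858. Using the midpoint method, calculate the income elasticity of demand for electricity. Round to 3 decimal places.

0.398

%ΔQ = (2858 − 2677)/[(2677+2858)/2] = 181/2767.5 ≈ 0.0654.
%ΔM = (6,955 − 5,900)/[(5,900+6,955)/2] = 1055/6427.5 ≈ 0.1641.
E_I = %ΔQ/%ΔM ≈ 0.398.
E_I ∈ (0,1): normal good (necessity).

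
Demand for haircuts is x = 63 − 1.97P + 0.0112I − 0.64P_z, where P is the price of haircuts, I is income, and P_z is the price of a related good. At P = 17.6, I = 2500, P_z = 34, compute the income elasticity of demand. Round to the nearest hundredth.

0.81

First evaluate x: 63 − 1.97(17.6) + 0.0112(2500) − 0.64(34) = 63 − 34.672 + 28 − 21.76 = 34.568.
∂x/∂I = +0.0112, so E_I = 0.0112·(2500/34.568) ≈ 0.81.
E_I ∈ (0,1): normal good (necessity).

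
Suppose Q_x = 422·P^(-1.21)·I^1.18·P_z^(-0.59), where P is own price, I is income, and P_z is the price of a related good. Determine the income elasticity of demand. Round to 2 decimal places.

For a Cobb–Douglas (constant-elasticity) form Q_x = A·I^α·…, the elasticity with respect to I equals the exponent α at every point.
Here the exponent on I is 1.18, so the income elasticity of demand is 1.18.

1.18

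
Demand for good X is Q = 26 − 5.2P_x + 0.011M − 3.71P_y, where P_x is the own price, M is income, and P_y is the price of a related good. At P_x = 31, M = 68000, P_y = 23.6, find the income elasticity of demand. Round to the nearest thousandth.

1.424

At the given point, Q = 26 − 5.2(31) + 0.011(68000) − 3.71(23.6) = 26 − 161.2 + 748 − 87.556 = 525.244.
∂Q/∂M = +0.011, so E_I = 0.011·(68000/525.244) ≈ 1.424.
E_I > 1: normal good (luxury).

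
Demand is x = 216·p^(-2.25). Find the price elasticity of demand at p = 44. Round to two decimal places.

For a Cobb–Douglas (constant-elasticity) form x = A·p^α·…, the elasticity with respect to p equals the exponent α at every point.
Here the exponent on p is -2.25, so the price elasticity of demand is -2.25.

-2.25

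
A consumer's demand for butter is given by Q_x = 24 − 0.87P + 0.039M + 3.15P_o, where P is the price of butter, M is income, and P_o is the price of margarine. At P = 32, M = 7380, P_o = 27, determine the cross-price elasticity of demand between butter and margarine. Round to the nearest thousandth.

0.230

First evaluate Q_x: 24 − 0.87(32) + 0.039(7380) + 3.15(27) = 24 − 27.84 + 287.82 + 85.05 = 369.03.
∂Q_x/∂P_o = +3.15, so E_xy = 3.15·(27/369.03) ≈ 0.230.
E_xy > 0: the goods are substitutes.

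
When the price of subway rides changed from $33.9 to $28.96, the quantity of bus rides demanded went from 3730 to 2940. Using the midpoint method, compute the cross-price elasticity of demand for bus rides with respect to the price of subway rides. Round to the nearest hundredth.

%ΔQ_x = (2940 − 3730)/[(3730+2940)/2] = -790/3335 ≈ -0.2369.
%ΔP_y = (28.96 − 33.9)/[(33.9+28.96)/2] ≈ -0.1572.
E_xy = -0.2369/-0.1572 ≈ 1.51.
E_xy > 0, so bus rides and subway rides are substitutes.

1.51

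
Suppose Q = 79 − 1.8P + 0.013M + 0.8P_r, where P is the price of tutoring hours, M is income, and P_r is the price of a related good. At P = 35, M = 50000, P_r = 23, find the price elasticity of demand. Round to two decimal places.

-0.09

At the given point, Q = 79 − 1.8(35) + 0.013(50000) + 0.8(23) = 79 − 63 + 650 + 18.4 = 684.4.
∂Q/∂P = −1.8, so E_p = (−1.8)·(35/684.4) ≈ -0.09.
|E_p| < 1: demand is inelastic.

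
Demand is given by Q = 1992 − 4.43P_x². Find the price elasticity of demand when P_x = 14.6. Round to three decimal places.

At P_x = 14.6, Q = 1047.7012.
dQ/dP_x = −2·4.43·P_x = −129.356.
Point elasticity E = (dQ/dP_x)·(P_x/Q) = -129.356 × 14.6/1047.7012 ≈ -1.803.
|E| > 1, so demand is elastic at this price.

-1.803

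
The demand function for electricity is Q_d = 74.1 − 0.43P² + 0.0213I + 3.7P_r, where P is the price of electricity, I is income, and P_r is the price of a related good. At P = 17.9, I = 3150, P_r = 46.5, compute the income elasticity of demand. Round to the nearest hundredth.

0.38

At the given point, Q_d = 74.1 − 0.43(17.9)² + 0.0213(3150) + 3.7(46.5) = 74.1 − 137.7763 + 67.095 + 172.05 = 175.4687.
∂Q_d/∂I = +0.0213, so E_I = 0.0213·(3150/175.4687) ≈ 0.38.
E_I ∈ (0,1): normal good (necessity).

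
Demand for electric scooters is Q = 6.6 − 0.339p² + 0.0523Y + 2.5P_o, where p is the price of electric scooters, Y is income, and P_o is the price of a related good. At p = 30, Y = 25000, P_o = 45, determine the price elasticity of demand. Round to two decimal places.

-0.54

Substituting, Q = 6.6 − 0.339(30)² + 0.0523(25000) + 2.5(45) = 6.6 − 305.1 + 1307.5 + 112.5 = 1121.5.
∂Q/∂p = −2·0.339·p = -20.34, so E_p = -20.34·(30/1121.5) ≈ -0.54.
|E_p| < 1: demand is inelastic.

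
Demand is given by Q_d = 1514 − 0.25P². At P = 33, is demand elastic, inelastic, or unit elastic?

At P = 33, Q_d = 1241.75.
dQ_d/dP = −2·0.25·P = −16.5.
Point elasticity E = (dQ_d/dP)·(P/Q_d) = -16.5 × 33/1241.75 ≈ -0.438.
|E| ≈ 0.438 < 1, so demand is inelastic.

inelastic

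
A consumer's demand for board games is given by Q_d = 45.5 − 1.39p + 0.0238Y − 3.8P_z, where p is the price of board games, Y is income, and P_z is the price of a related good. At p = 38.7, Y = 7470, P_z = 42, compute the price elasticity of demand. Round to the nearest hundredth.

Q_d = 45.5 − 1.39(38.7) + 0.0238(7470) − 3.8(42) = 45.5 − 53.793 + 177.786 − 159.6 = 9.893.
∂Q_d/∂p = −1.39, so E_p = (−1.39)·(38.7/9.893) ≈ -5.44.
|E_p| > 1: demand is elastic.

-5.44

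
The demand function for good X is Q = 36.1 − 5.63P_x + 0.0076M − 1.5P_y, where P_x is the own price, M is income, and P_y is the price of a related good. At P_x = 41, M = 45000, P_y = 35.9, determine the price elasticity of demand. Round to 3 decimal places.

Evaluating quantity at (P_x, M, P_y) gives Q = 36.1 − 5.63(41) + 0.0076(45000) − 1.5(35.9) = 36.1 − 230.83 + 342 − 53.85 = 93.42.
∂Q/∂P_x = −5.63, so E_p = (−5.63)·(41/93.42) ≈ -2.471.
|E_p| > 1: demand is elastic.

-2.471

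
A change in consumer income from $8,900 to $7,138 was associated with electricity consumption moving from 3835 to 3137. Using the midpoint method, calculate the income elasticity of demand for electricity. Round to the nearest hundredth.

%ΔQ = (3137 − 3835)/[(3835+3137)/2] = -698/3486 ≈ -0.2002.
%ΔI = (7,138 − 8,900)/[(8,900+7,138)/2] = -1762/8019 ≈ -0.2197.
E_I = %ΔQ/%ΔI ≈ 0.91.
E_I ∈ (0,1): normal good (necessity).

0.91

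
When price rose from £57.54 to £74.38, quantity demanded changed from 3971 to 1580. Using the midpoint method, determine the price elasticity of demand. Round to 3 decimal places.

-3.374

%Δq = (1580 − 3971)/[(3971 + 1580)/2] = -2391/2775.5 ≈ -0.8615.
%ΔP = (74.38 − 57.54)/[(57.54 + 74.38)/2] = 16.84/65.96 ≈ 0.2553.
Arc elasticity E = %Δq/%ΔP ≈ -0.8615/0.2553 ≈ -3.374.
|E| > 1: demand is elastic over this range.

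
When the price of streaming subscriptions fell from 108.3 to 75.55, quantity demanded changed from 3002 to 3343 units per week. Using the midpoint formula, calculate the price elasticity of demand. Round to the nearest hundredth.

-0.30

%Δq = (3343 − 3002)/[(3002 + 3343)/2] = 341/3172.5 ≈ 0.1075.
%Δp = (75.55 − 108.3)/[(108.3 + 75.55)/2] = -32.75/91.925 ≈ -0.3563.
Arc elasticity E = %Δq/%Δp ≈ 0.1075/-0.3563 ≈ -0.30.
|E| < 1: demand is inelastic over this range.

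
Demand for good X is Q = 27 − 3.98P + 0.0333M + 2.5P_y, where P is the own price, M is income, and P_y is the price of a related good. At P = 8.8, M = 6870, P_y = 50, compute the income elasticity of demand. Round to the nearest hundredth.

At the given point, Q = 27 − 3.98(8.8) + 0.0333(6870) + 2.5(50) = 27 − 35.024 + 228.771 + 125 = 345.747.
∂Q/∂M = +0.0333, so E_I = 0.0333·(6870/345.747) ≈ 0.66.
E_I ∈ (0,1): normal good (necessity).

0.66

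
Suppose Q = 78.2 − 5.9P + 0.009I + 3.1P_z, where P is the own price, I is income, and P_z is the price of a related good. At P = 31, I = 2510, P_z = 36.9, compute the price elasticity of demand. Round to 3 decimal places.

Substituting, Q = 78.2 − 5.9(31) + 0.009(2510) + 3.1(36.9) = 78.2 − 182.9 + 22.59 + 114.39 = 32.28.
∂Q/∂P = −5.9, so E_p = (−5.9)·(31/32.28) ≈ -5.666.
|E_p| > 1: demand is elastic.

-5.666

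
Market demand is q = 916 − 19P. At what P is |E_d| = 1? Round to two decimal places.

24.11

For linear demand q = a − bP, E = −bP/(a − bP). |E| = 1 ⇒ bP = a − bP ⇒ P = a/(2b).
P = 916/(2·19) ≈ 24.11.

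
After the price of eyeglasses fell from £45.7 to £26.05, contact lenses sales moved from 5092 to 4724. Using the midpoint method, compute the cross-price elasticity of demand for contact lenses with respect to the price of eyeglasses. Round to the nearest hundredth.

0.14

%ΔQ_x = (4724 − 5092)/[(5092+4724)/2] = -368/4908 ≈ -0.0750.
%ΔP_y = (26.05 − 45.7)/[(45.7+26.05)/2] ≈ -0.5477.
E_xy = -0.0750/-0.5477 ≈ 0.14.
E_xy > 0, so contact lenses and eyeglasses are substitutes.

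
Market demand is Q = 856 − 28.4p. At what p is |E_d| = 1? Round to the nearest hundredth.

For linear demand Q = a − bp, E = −bp/(a − bp). |E| = 1 ⇒ bp = a − bp ⇒ p = a/(2b).
p = 856/(2·28.4) ≈ 15.07.

15.07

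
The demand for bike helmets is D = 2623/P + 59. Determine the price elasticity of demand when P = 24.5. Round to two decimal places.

-0.64

At P = 24.5, D = 166.0612.
dD/dP = −2623/P² = −4.3698.
Point elasticity E = (dD/dP)·(P/D) = -4.3698 × 24.5/166.0612 ≈ -0.64.
|E| < 1, so demand is inelastic at this price.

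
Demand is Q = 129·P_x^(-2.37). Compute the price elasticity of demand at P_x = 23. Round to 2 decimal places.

For a Cobb–Douglas (constant-elasticity) form Q = A·P_x^α·…, the elasticity with respect to P_x equals the exponent α at every point.
Here the exponent on P_x is -2.37, so the price elasticity of demand is -2.37.

-2.37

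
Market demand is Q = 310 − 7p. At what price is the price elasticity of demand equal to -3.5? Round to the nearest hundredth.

Set −bp/(a − bp) = −3.5 ⇒ bp = 3.5(a − bp) ⇒ bp(1+3.5) = 3.5·a.
p = 3.5·310/(7·4.5) ≈ 34.44.

34.44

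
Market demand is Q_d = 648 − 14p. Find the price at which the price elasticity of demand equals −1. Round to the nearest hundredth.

For linear demand Q_d = a − bp, E = −bp/(a − bp). |E| = 1 ⇒ bp = a − bp ⇒ p = a/(2b).
p = 648/(2·14) ≈ 23.14.

23.14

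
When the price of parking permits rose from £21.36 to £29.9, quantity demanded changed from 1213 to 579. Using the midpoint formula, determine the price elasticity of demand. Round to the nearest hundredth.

%ΔQ = (579 − 1213)/[(1213 + 579)/2] = -634/896 ≈ -0.7076.
%Δp = (29.9 − 21.36)/[(21.36 + 29.9)/2] = 8.54/25.63 ≈ 0.3332.
Arc elasticity E = %ΔQ/%Δp ≈ -0.7076/0.3332 ≈ -2.12.
|E| > 1: demand is elastic over this range.

-2.12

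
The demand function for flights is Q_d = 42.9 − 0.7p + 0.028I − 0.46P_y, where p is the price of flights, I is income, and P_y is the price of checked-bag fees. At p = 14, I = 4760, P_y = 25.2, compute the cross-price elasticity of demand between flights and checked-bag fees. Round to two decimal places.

At the given point, Q_d = 42.9 − 0.7(14) + 0.028(4760) − 0.46(25.2) = 42.9 − 9.8 + 133.28 − 11.592 = 154.788.
∂Q_d/∂P_y = −0.46, so E_xy = -0.46·(25.2/154.788) ≈ -0.07.
E_xy < 0: the goods are complements.

-0.07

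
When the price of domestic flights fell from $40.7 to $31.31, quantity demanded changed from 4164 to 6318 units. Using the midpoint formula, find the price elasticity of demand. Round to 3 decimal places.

%Δq = (6318 − 4164)/[(4164 + 6318)/2] = 2154/5241 ≈ 0.4110.
%Δp = (31.31 − 40.7)/[(40.7 + 31.31)/2] = -9.39/36.005 ≈ -0.2608.
Arc elasticity E = %Δq/%Δp ≈ 0.4110/-0.2608 ≈ -1.576.
|E| > 1: demand is elastic over this range.

-1.576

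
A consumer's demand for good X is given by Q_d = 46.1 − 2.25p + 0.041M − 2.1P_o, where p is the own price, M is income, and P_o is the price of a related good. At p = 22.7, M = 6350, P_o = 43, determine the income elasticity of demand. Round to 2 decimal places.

At the given point, Q_d = 46.1 − 2.25(22.7) + 0.041(6350) − 2.1(43) = 46.1 − 51.075 + 260.35 − 90.3 = 165.075.
∂Q_d/∂M = +0.041, so E_I = 0.041·(6350/165.075) ≈ 1.58.
E_I > 1: normal good (luxury).

1.58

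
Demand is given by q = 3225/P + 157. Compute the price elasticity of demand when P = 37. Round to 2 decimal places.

-0.36

At P = 37, q = 244.1622.
dq/dP = −3225/P² = −2.3557.
Point elasticity E = (dq/dP)·(P/q) = -2.3557 × 37/244.1622 ≈ -0.36.
|E| < 1, so demand is inelastic at this price.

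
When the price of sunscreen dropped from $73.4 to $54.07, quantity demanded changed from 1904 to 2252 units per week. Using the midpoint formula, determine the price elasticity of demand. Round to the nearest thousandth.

-0.552

%Δq = (2252 − 1904)/[(1904 + 2252)/2] = 348/2078 ≈ 0.1675.
%Δp = (54.07 − 73.4)/[(73.4 + 54.07)/2] = -19.33/63.735 ≈ -0.3033.
Arc elasticity E = %Δq/%Δp ≈ 0.1675/-0.3033 ≈ -0.552.
|E| < 1: demand is inelastic over this range.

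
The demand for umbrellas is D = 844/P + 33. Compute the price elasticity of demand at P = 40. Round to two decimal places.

-0.39

At P = 40, D = 54.1.
dD/dP = −844/P² = −0.5275.
Point elasticity E = (dD/dP)·(P/D) = -0.5275 × 40/54.1 ≈ -0.39.
|E| < 1, so demand is inelastic at this price.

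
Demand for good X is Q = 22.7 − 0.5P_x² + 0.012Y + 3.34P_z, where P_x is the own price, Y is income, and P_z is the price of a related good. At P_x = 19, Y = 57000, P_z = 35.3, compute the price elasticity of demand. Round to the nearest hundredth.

Substituting, Q = 22.7 − 0.5(19)² + 0.012(57000) + 3.34(35.3) = 22.7 − 180.5 + 684 + 117.902 = 644.102.
∂Q/∂P_x = −2·0.5·P_x = -19, so E_p = -19·(19/644.102) ≈ -0.56.
|E_p| < 1: demand is inelastic.

-0.56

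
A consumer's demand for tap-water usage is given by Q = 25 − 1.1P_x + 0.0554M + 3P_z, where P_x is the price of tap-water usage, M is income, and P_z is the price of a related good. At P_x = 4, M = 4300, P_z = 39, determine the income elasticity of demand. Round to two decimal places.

Evaluating quantity at (P_x, M, P_z) gives Q = 25 − 1.1(4) + 0.0554(4300) + 3(39) = 25 − 4.4 + 238.22 + 117 = 375.82.
∂Q/∂M = +0.0554, so E_I = 0.0554·(4300/375.82) ≈ 0.63.
E_I ∈ (0,1): normal good (necessity).

0.63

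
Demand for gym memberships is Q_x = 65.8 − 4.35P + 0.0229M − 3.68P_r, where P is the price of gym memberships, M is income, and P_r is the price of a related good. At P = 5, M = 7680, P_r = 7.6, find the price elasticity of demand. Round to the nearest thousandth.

-0.113

Substituting, Q_x = 65.8 − 4.35(5) + 0.0229(7680) − 3.68(7.6) = 65.8 − 21.75 + 175.872 − 27.968 = 191.954.
∂Q_x/∂P = −4.35, so E_p = (−4.35)·(5/191.954) ≈ -0.113.
|E_p| < 1: demand is inelastic.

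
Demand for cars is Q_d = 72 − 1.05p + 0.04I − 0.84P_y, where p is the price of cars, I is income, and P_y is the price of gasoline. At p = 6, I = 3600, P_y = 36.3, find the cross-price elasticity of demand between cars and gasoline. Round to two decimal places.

-0.17

Substituting, Q_d = 72 − 1.05(6) + 0.04(3600) − 0.84(36.3) = 72 − 6.3 + 144 − 30.492 = 179.208.
∂Q_d/∂P_y = −0.84, so E_xy = -0.84·(36.3/179.208) ≈ -0.17.
E_xy < 0: the goods are complements.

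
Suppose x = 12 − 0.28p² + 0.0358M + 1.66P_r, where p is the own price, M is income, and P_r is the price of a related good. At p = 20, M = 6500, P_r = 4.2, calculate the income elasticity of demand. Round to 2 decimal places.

x = 12 − 0.28(20)² + 0.0358(6500) + 1.66(4.2) = 12 − 112 + 232.7 + 6.972 = 139.672.
∂x/∂M = +0.0358, so E_I = 0.0358·(6500/139.672) ≈ 1.67.
E_I > 1: normal good (luxury).

1.67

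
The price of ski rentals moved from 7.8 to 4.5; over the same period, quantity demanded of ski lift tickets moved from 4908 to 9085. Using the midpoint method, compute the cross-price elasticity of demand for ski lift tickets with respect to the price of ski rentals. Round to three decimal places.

-1.113

%ΔQ_x = (9085 − 4908)/[(4908+9085)/2] = 4177/6996.5 ≈ 0.5970.
%ΔP_y = (4.5 − 7.8)/[(7.8+4.5)/2] ≈ -0.5366.
E_xy = 0.5970/-0.5366 ≈ -1.113.
E_xy < 0, so ski lift tickets and ski rentals are complements.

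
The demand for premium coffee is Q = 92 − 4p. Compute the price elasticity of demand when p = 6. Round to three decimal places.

-0.353

At p = 6, Q = 68.
dQ/dp = −4.
Point elasticity E = (dQ/dp)·(p/Q) = -4 × 6/68 ≈ -0.353.
|E| < 1, so demand is inelastic at this price.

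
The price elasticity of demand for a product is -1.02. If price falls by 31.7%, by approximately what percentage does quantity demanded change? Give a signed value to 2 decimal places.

%ΔQ ≈ E × %ΔP = (-1.02) × (-31.7%) ≈ 32.33%.

32.33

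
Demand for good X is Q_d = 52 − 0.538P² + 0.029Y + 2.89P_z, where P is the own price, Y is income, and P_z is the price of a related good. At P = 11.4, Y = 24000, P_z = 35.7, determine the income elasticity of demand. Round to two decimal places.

0.89

Evaluating quantity at (P, Y, P_z) gives Q_d = 52 − 0.538(11.4)² + 0.029(24000) + 2.89(35.7) = 52 − 69.9185 + 696 + 103.173 = 781.2545.
∂Q_d/∂Y = +0.029, so E_I = 0.029·(24000/781.2545) ≈ 0.89.
E_I ∈ (0,1): normal good (necessity).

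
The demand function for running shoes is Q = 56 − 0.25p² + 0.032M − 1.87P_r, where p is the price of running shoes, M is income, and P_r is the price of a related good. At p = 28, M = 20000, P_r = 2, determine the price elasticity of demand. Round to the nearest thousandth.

-0.790

Evaluating quantity at (p, M, P_r) gives Q = 56 − 0.25(28)² + 0.032(20000) − 1.87(2) = 56 − 196 + 640 − 3.74 = 496.26.
∂Q/∂p = −2·0.25·p = -14, so E_p = -14·(28/496.26) ≈ -0.790.
|E_p| < 1: demand is inelastic.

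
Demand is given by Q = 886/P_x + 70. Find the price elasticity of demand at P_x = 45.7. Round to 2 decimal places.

At P_x = 45.7, Q = 89.3873.
dQ/dP_x = −886/P_x² = −0.4242.
Point elasticity E = (dQ/dP_x)·(P_x/Q) = -0.4242 × 45.7/89.3873 ≈ -0.22.
|E| < 1, so demand is inelastic at this price.

-0.22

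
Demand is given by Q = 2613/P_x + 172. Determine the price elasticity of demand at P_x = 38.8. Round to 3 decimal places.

At P_x = 38.8, Q = 239.3454.
dQ/dP_x = −2613/P_x² = −1.7357.
Point elasticity E = (dQ/dP_x)·(P_x/Q) = -1.7357 × 38.8/239.3454 ≈ -0.281.
|E| < 1, so demand is inelastic at this price.

-0.281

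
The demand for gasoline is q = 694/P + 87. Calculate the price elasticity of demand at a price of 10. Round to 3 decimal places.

At P = 10, q = 156.4.
dq/dP = −694/P² = −6.94.
Point elasticity E = (dq/dP)·(P/q) = -6.94 × 10/156.4 ≈ -0.444.
|E| < 1, so demand is inelastic at this price.

-0.444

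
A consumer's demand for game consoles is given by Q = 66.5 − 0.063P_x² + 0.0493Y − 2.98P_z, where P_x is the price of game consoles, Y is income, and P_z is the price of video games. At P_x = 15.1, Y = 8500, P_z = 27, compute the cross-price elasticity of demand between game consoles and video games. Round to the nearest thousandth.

-0.206

Substituting, Q = 66.5 − 0.063(15.1)² + 0.0493(8500) − 2.98(27) = 66.5 − 14.3646 + 419.05 − 80.46 = 390.7254.
∂Q/∂P_z = −2.98, so E_xy = -2.98·(27/390.7254) ≈ -0.206.
E_xy < 0: the goods are complements.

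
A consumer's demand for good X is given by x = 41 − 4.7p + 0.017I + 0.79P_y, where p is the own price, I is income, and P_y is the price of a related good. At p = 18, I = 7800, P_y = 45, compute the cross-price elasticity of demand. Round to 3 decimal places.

Evaluating quantity at (p, I, P_y) gives x = 41 − 4.7(18) + 0.017(7800) + 0.79(45) = 41 − 84.6 + 132.6 + 35.55 = 124.55.
∂x/∂P_y = +0.79, so E_xy = 0.79·(45/124.55) ≈ 0.285.
E_xy > 0: the goods are substitutes.

0.285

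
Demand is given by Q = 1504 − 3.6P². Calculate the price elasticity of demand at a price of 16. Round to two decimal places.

-3.16

At P = 16, Q = 582.4.
dQ/dP = −2·3.6·P = −115.2.
Point elasticity E = (dQ/dP)·(P/Q) = -115.2 × 16/582.4 ≈ -3.16.
|E| > 1, so demand is elastic at this price.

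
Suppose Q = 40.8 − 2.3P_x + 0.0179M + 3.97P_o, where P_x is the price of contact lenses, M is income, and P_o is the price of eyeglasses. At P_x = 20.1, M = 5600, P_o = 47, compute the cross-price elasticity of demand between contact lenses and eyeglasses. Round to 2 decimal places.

0.66

At the given point, Q = 40.8 − 2.3(20.1) + 0.0179(5600) + 3.97(47) = 40.8 − 46.23 + 100.24 + 186.59 = 281.4.
∂Q/∂P_o = +3.97, so E_xy = 3.97·(47/281.4) ≈ 0.66.
E_xy > 0: the goods are substitutes.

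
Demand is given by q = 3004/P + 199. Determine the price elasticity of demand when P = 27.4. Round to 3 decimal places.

At P = 27.4, q = 308.635.
dq/dP = −3004/P² = −4.0013.
Point elasticity E = (dq/dP)·(P/q) = -4.0013 × 27.4/308.635 ≈ -0.355.
|E| < 1, so demand is inelastic at this price.

-0.355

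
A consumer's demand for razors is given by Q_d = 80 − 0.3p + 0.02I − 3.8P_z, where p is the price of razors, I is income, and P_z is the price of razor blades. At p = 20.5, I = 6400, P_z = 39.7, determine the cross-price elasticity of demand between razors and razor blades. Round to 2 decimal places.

At the given point, Q_d = 80 − 0.3(20.5) + 0.02(6400) − 3.8(39.7) = 80 − 6.15 + 128 − 150.86 = 50.99.
∂Q_d/∂P_z = −3.8, so E_xy = -3.8·(39.7/50.99) ≈ -2.96.
E_xy < 0: the goods are complements.

-2.96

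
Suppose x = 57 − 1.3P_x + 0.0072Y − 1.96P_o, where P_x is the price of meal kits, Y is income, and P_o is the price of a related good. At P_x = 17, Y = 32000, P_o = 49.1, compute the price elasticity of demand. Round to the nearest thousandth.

At the given point, x = 57 − 1.3(17) + 0.0072(32000) − 1.96(49.1) = 57 − 22.1 + 230.4 − 96.236 = 169.064.
∂x/∂P_x = −1.3, so E_p = (−1.3)·(17/169.064) ≈ -0.131.
|E_p| < 1: demand is inelastic.

-0.131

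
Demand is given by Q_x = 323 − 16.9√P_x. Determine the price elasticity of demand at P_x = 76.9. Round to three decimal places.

At P_x = 76.9, Q_x = 174.7994.
dQ_x/dP_x = −16.9/(2√P_x) = −16.9/(2·8.7693).
Point elasticity E = (dQ_x/dP_x)·(P_x/Q_x) = -0.9636 × 76.9/174.7994 ≈ -0.424.
|E| < 1, so demand is inelastic at this price.

-0.424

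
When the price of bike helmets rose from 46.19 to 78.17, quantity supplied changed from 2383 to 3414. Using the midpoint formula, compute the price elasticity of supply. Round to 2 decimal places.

0.69

%Δq = (3414 − 2383)/[(2383 + 3414)/2] = 1031/2898.5 ≈ 0.3557.
%Δp = (78.17 − 46.19)/[(46.19 + 78.17)/2] = 31.98/62.18 ≈ 0.5143.
Arc elasticity E = %Δq/%Δp ≈ 0.3557/0.5143 ≈ 0.69.
|E| < 1: supply is inelastic over this range.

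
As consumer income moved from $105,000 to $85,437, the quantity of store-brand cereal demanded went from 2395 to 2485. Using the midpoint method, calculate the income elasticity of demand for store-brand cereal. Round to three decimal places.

-0.180

%ΔQ = (2485 − 2395)/[(2395+2485)/2] = 90/2440 ≈ 0.0369.
%ΔY = (85,437 − 105,000)/[(105,000+85,437)/2] = -19563/95218.5 ≈ -0.2055.
E_I = %ΔQ/%ΔY ≈ -0.180.
E_I < 0: inferior good.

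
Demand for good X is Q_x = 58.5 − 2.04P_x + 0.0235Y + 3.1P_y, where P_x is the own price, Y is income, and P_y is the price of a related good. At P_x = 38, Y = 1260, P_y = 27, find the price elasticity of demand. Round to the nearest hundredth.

-0.82

First evaluate Q_x: 58.5 − 2.04(38) + 0.0235(1260) + 3.1(27) = 58.5 − 77.52 + 29.61 + 83.7 = 94.29.
∂Q_x/∂P_x = −2.04, so E_p = (−2.04)·(38/94.29) ≈ -0.82.
|E_p| < 1: demand is inelastic.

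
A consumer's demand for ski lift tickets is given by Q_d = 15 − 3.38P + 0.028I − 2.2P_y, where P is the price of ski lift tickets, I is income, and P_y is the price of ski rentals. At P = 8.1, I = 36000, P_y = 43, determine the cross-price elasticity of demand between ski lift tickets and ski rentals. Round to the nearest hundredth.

At the given point, Q_d = 15 − 3.38(8.1) + 0.028(36000) − 2.2(43) = 15 − 27.378 + 1008 − 94.6 = 901.022.
∂Q_d/∂P_y = −2.2, so E_xy = -2.2·(43/901.022) ≈ -0.10.
E_xy < 0: the goods are complements.

-0.10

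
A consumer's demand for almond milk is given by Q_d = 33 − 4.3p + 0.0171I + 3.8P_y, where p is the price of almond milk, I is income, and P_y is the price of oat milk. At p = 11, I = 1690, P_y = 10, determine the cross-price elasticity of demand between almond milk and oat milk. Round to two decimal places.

0.72

First evaluate Q_d: 33 − 4.3(11) + 0.0171(1690) + 3.8(10) = 33 − 47.3 + 28.899 + 38 = 52.599.
∂Q_d/∂P_y = +3.8, so E_xy = 3.8·(10/52.599) ≈ 0.72.
E_xy > 0: the goods are substitutes.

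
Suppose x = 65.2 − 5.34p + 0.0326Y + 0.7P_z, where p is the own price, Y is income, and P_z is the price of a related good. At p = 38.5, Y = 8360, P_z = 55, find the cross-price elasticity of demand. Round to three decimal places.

0.226

First evaluate x: 65.2 − 5.34(38.5) + 0.0326(8360) + 0.7(55) = 65.2 − 205.59 + 272.536 + 38.5 = 170.646.
∂x/∂P_z = +0.7, so E_xy = 0.7·(55/170.646) ≈ 0.226.
E_xy > 0: the goods are substitutes.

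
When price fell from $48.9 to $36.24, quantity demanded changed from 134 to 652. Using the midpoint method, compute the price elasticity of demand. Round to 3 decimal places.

-4.432

%Δq = (652 − 134)/[(134 + 652)/2] = 518/393 ≈ 1.3181.
%ΔP = (36.24 − 48.9)/[(48.9 + 36.24)/2] = -12.66/42.57 ≈ -0.2974.
Arc elasticity E = %Δq/%ΔP ≈ 1.3181/-0.2974 ≈ -4.432.
|E| > 1: demand is elastic over this range.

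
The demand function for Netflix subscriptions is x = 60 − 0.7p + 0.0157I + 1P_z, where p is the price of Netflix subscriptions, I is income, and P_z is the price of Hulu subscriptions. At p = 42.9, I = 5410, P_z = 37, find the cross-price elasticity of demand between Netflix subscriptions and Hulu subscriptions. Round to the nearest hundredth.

0.24

x = 60 − 0.7(42.9) + 0.0157(5410) + 1(37) = 60 − 30.03 + 84.937 + 37 = 151.907.
∂x/∂P_z = +1, so E_xy = 1·(37/151.907) ≈ 0.24.
E_xy > 0: the goods are substitutes.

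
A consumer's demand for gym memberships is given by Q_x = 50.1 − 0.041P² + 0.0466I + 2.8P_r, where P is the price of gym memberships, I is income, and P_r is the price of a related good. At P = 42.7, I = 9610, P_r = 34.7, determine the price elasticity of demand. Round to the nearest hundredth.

Substituting, Q_x = 50.1 − 0.041(42.7)² + 0.0466(9610) + 2.8(34.7) = 50.1 − 74.7549 + 447.826 + 97.16 = 520.3311.
∂Q_x/∂P = −2·0.041·P = -3.5014, so E_p = -3.5014·(42.7/520.3311) ≈ -0.29.
|E_p| < 1: demand is inelastic.

-0.29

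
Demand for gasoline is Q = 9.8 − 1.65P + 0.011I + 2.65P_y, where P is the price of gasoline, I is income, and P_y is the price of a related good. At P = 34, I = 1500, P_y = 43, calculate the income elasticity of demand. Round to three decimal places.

0.196

Q = 9.8 − 1.65(34) + 0.011(1500) + 2.65(43) = 9.8 − 56.1 + 16.5 + 113.95 = 84.15.
∂Q/∂I = +0.011, so E_I = 0.011·(1500/84.15) ≈ 0.196.
E_I ∈ (0,1): normal good (necessity).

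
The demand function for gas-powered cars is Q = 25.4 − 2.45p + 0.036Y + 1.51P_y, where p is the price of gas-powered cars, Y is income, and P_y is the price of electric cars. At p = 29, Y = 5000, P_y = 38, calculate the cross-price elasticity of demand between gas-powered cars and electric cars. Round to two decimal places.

Substituting, Q = 25.4 − 2.45(29) + 0.036(5000) + 1.51(38) = 25.4 − 71.05 + 180 + 57.38 = 191.73.
∂Q/∂P_y = +1.51, so E_xy = 1.51·(38/191.73) ≈ 0.30.
E_xy > 0: the goods are substitutes.

0.30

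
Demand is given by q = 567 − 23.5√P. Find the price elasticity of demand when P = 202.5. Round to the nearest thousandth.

At P = 202.5, q = 232.5891.
dq/dP = −23.5/(2√P) = −23.5/(2·14.2302).
Point elasticity E = (dq/dP)·(P/q) = -0.8257 × 202.5/232.5891 ≈ -0.719.
|E| < 1, so demand is inelastic at this price.

-0.719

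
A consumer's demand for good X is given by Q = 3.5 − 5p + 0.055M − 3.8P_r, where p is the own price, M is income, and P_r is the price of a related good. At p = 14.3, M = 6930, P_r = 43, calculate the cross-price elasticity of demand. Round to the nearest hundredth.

-1.09

Evaluating quantity at (p, M, P_r) gives Q = 3.5 − 5(14.3) + 0.055(6930) − 3.8(43) = 3.5 − 71.5 + 381.15 − 163.4 = 149.75.
∂Q/∂P_r = −3.8, so E_xy = -3.8·(43/149.75) ≈ -1.09.
E_xy < 0: the goods are complements.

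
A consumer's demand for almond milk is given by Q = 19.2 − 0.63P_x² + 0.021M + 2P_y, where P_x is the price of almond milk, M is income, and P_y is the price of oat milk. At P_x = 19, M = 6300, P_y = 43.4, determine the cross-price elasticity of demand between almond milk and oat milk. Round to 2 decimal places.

7.99

First evaluate Q: 19.2 − 0.63(19)² + 0.021(6300) + 2(43.4) = 19.2 − 227.43 + 132.3 + 86.8 = 10.87.
∂Q/∂P_y = +2, so E_xy = 2·(43.4/10.87) ≈ 7.99.
E_xy > 0: the goods are substitutes.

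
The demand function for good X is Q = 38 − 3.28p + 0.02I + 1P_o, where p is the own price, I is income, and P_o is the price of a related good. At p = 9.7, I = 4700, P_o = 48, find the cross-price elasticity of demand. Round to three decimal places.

0.324

At the given point, Q = 38 − 3.28(9.7) + 0.02(4700) + 1(48) = 38 − 31.816 + 94 + 48 = 148.184.
∂Q/∂P_o = +1, so E_xy = 1·(48/148.184) ≈ 0.324.
E_xy > 0: the goods are substitutes.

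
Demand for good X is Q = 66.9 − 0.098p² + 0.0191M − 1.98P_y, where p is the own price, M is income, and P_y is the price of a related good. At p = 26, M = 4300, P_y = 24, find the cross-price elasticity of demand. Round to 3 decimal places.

-1.348

Q = 66.9 − 0.098(26)² + 0.0191(4300) − 1.98(24) = 66.9 − 66.248 + 82.13 − 47.52 = 35.262.
∂Q/∂P_y = −1.98, so E_xy = -1.98·(24/35.262) ≈ -1.348.
E_xy < 0: the goods are complements.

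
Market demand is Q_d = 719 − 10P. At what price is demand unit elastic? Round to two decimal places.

For linear demand Q_d = a − bP, E = −bP/(a − bP). |E| = 1 ⇒ bP = a − bP ⇒ P = a/(2b).
P = 719/(2·10) = 35.95.

35.95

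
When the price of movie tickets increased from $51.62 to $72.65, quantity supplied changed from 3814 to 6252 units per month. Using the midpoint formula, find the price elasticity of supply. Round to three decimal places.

%ΔQ = (6252 − 3814)/[(3814 + 6252)/2] = 2438/5033 ≈ 0.4844.
%ΔP = (72.65 − 51.62)/[(51.62 + 72.65)/2] = 21.03/62.135 ≈ 0.3385.
Arc elasticity E = %ΔQ/%ΔP ≈ 0.4844/0.3385 ≈ 1.431.
|E| > 1: supply is elastic over this range.

1.431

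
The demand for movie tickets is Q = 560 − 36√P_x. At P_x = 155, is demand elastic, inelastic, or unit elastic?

elastic

At P_x = 155, Q = 111.8036.
dQ/dP_x = −36/(2√P_x) = −36/(2·12.4499).
Point elasticity E = (dQ/dP_x)·(P_x/Q) = -1.4458 × 155/111.8036 ≈ -2.004.
|E| ≈ 2.004 > 1, so demand is elastic.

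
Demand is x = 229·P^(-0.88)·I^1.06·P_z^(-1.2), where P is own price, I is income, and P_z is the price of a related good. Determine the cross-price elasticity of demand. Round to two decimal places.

-1.20

For a Cobb–Douglas (constant-elasticity) form x = A·P_z^α·…, the elasticity with respect to P_z equals the exponent α at every point.
Here the exponent on P_z is -1.2, so the cross-price elasticity of demand is -1.20.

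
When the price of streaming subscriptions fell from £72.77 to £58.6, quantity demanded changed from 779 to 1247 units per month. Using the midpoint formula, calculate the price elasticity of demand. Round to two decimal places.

-2.14

%ΔQ = (1247 − 779)/[(779 + 1247)/2] = 468/1013 ≈ 0.4620.
%Δp = (58.6 − 72.77)/[(72.77 + 58.6)/2] = -14.17/65.685 ≈ -0.2157.
Arc elasticity E = %ΔQ/%Δp ≈ 0.4620/-0.2157 ≈ -2.14.
|E| > 1: demand is elastic over this range.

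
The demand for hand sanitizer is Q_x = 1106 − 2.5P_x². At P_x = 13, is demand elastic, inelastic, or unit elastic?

elastic

At P_x = 13, Q_x = 683.5.
dQ_x/dP_x = −2·2.5·P_x = −65.
Point elasticity E = (dQ_x/dP_x)·(P_x/Q_x) = -65 × 13/683.5 ≈ -1.236.
|E| ≈ 1.236 > 1, so demand is elastic.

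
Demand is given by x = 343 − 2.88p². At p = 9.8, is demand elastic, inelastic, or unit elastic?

elastic

At p = 9.8, x = 66.4048.
dx/dp = −2·2.88·p = −56.448.
Point elasticity E = (dx/dp)·(p/x) = -56.448 × 9.8/66.4048 ≈ -8.331.
|E| ≈ 8.331 > 1, so demand is elastic.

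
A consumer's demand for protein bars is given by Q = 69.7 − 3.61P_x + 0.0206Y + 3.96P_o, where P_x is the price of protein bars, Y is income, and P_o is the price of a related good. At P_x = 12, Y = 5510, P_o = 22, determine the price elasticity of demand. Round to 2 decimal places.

-0.19

Q = 69.7 − 3.61(12) + 0.0206(5510) + 3.96(22) = 69.7 − 43.32 + 113.506 + 87.12 = 227.006.
∂Q/∂P_x = −3.61, so E_p = (−3.61)·(12/227.006) ≈ -0.19.
|E_p| < 1: demand is inelastic.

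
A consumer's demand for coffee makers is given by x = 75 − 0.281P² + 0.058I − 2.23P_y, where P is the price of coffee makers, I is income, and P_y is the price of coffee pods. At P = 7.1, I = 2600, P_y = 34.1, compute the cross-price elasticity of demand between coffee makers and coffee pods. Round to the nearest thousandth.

-0.561

Evaluating quantity at (P, I, P_y) gives x = 75 − 0.281(7.1)² + 0.058(2600) − 2.23(34.1) = 75 − 14.1652 + 150.8 − 76.043 = 135.5918.
∂x/∂P_y = −2.23, so E_xy = -2.23·(34.1/135.5918) ≈ -0.561.
E_xy < 0: the goods are complements.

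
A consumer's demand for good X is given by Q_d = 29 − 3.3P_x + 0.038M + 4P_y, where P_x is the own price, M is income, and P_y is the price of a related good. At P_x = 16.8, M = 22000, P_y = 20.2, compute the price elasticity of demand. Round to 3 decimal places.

First evaluate Q_d: 29 − 3.3(16.8) + 0.038(22000) + 4(20.2) = 29 − 55.44 + 836 + 80.8 = 890.36.
∂Q_d/∂P_x = −3.3, so E_p = (−3.3)·(16.8/890.36) ≈ -0.062.
|E_p| < 1: demand is inelastic.

-0.062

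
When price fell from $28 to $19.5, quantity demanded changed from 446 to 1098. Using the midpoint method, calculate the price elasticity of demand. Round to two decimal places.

%Δq = (1098 − 446)/[(446 + 1098)/2] = 652/772 ≈ 0.8446.
%ΔP = (19.5 − 28)/[(28 + 19.5)/2] = -8.5/23.75 ≈ -0.3579.
Arc elasticity E = %Δq/%ΔP ≈ 0.8446/-0.3579 ≈ -2.36.
|E| > 1: demand is elastic over this range.

-2.36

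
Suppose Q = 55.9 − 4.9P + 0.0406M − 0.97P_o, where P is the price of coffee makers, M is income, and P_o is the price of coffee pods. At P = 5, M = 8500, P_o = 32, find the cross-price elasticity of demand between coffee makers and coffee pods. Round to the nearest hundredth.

Q = 55.9 − 4.9(5) + 0.0406(8500) − 0.97(32) = 55.9 − 24.5 + 345.1 − 31.04 = 345.46.
∂Q/∂P_o = −0.97, so E_xy = -0.97·(32/345.46) ≈ -0.09.
E_xy < 0: the goods are complements.

-0.09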